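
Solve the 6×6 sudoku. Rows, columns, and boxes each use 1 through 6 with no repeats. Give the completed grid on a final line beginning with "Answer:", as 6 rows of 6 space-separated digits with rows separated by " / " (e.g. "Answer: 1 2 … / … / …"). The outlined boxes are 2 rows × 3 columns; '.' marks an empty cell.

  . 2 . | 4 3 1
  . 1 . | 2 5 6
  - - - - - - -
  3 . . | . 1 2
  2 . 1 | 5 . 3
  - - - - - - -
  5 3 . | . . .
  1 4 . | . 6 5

Step 1. [r5c3∈{2,6}] across row 5, 6 lands solely at r5c3 ⇒ r5c3=6.
Step 2. [r3c3∈{4,5}] 4 has one home in row 3: r3c3. So r3c3=4.
Step 3. [r4c2∈{6}] only 6 remains possible at r4c2 ⇒ r4c2=6.
Step 4. [r5c5∈{2,4}] row 5 places 2 nowhere but r5c5 ⇒ r5c5=2.
Step 5. [r6c4∈{3}] r6c4 has the single candidate 3 ⇒ r6c4=3.
Step 6. [r1c3∈{5}] nothing but 5 survives at r1c3. So r1c3=5.
Step 7. [r2c3∈{3}] nothing but 3 survives at r2c3, so r2c3=3.
Step 8. [r6c3∈{2}] r6c3's peers cover all but 2. So r6c3=2.
Step 9. [r3c4∈{6}] r3c4 has the single candidate 6, so r3c4=6.
Step 10. [r1c1∈{6}] r1c1 is down to just 6, so r1c1=6.
Step 11. [r5c4∈{1}] r5c4 is down to just 1 ⇒ r5c4=1.
Step 12. [r5c6∈{4}] nothing but 4 survives at r5c6. So r5c6=4.
Step 13. [r2c1∈{4}] r2c1 is down to just 4. So r2c1=4.
Step 14. [r3c2∈{5}] r3c2 is down to just 5, so r3c2=5.
Step 15. [r4c5∈{4}] only 4 remains possible at r4c5 ⇒ r4c5=4.

Answer: 6 2 5 4 3 1 / 4 1 3 2 5 6 / 3 5 4 6 1 2 / 2 6 1 5 4 3 / 5 3 6 1 2 4 / 1 4 2 3 6 5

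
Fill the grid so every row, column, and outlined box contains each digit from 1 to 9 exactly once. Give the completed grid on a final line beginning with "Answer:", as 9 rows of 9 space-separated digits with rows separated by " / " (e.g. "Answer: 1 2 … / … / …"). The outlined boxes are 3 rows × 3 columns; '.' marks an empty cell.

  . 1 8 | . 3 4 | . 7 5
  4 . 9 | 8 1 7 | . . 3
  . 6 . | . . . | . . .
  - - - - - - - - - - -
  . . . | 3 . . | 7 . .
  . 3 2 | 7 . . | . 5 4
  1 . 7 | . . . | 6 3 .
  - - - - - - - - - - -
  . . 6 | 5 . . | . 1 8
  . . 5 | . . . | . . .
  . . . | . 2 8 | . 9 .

Step 1. [r2c7∈{2}] r2c7 is down to just 2. So r2c7=2.
Step 2. [r3c1∈{2,3,5,7}] 7 has one home in row 3: r3c1, so r3c1=7.
Step 3. [r4c1∈{5,6,8,9}] r4c1 is the only open cell in col 1 admitting 5 ⇒ r4c1=5.
Step 4. [r4c3∈{4}] r4c3 has the single candidate 4 ⇒ r4c3=4.
Step 5. [r1c7∈{9}] r1c7 has the single candidate 9, so r1c7=9.
Step 6. [r5c1∈{6,8,9}] 6 has one home in col 1: r5c1 ⇒ r5c1=6.
Step 7. [r8c1∈{2,3,8,9}] 8 has one home in col 1: r8c1 ⇒ r8c1=8.
Step 8. [r7c1∈{2,3,9}] in col 1, 9 fits only at r7c1, so r7c1=9.
Step 9. [r7c2∈{2,4,7}] across row 7, 2 lands solely at r7c2. So r7c2=2.
Step 10. [r1c4∈{2,6}] row 1 places 6 nowhere but r1c4 ⇒ r1c4=6.
Step 11. [r9c9∈{6,7}] r9c9 is the only open cell in row 9 admitting 6 ⇒ r9c9=6.
Step 12. [r8c9∈{2,7}] r8c9 is the only open cell in col 9 admitting 7 ⇒ r8c9=7.
Step 13. [r8c2∈{4}] nothing but 4 survives at r8c2, so r8c2=4.
Step 14. [r8c7∈{3}] only 3 remains possible at r8c7. So r8c7=3.
Step 15. [r7c7∈{4}] nothing but 4 survives at r7c7. So r7c7=4.
Step 16. [r6c5∈{4,5,8,9}] col 5 places 4 nowhere but r6c5 ⇒ r6c5=4.
Step 17. [r6c6∈{2,5,9}] row 6 places 5 nowhere but r6c6. So r6c6=5.
Step 18. [r6c2∈{8,9}] 8 has one home in row 6: r6c2. So r6c2=8.
Step 19. [r4c2∈{9}] r4c2 has the single candidate 9, so r4c2=9.
Step 20. [r6c9∈{2,9}] in col 9, 9 fits only at r6c9. So r6c9=9.
Step 21. [r4c9∈{1,2}] col 9 places 2 nowhere but r4c9 ⇒ r4c9=2.
Step 22. [r5c7∈{1,8}] across box 6, 1 lands solely at r5c7 ⇒ r5c7=1.
Step 23. [r5c6∈{9}] r5c6's peers cover all but 9, so r5c6=9.
Step 24. [r4c8∈{8}] nothing but 8 survives at r4c8. So r4c8=8.
Step 25. [r9c3∈{1,3}] col 3 places 1 nowhere but r9c3. So r9c3=1.
Step 26. [r8c4∈{1,9}] r8c4 is the only open cell in col 4 admitting 1. So r8c4=1.
Step 27. [r8c5∈{6,9}] in row 8, 9 fits only at r8c5, so r8c5=9.
Step 28. [r3c6∈{2}] only 2 remains possible at r3c6. So r3c6=2.
Step 29. [r4c5∈{6}] r4c5's peers cover all but 6 ⇒ r4c5=6.
Step 30. [r4c6∈{1}] only 1 remains possible at r4c6 ⇒ r4c6=1.
Step 31. [r9c2∈{7}] r9c2 has the single candidate 7, so r9c2=7.
Step 32. [r2c8∈{6}] only 6 remains possible at r2c8, so r2c8=6.
Step 33. [r2c2∈{5}] r2c2's peers cover all but 5. So r2c2=5.
Step 34. [r3c5∈{5}] r3c5's peers cover all but 5 ⇒ r3c5=5.
Step 35. [r3c7∈{8}] nothing but 8 survives at r3c7 ⇒ r3c7=8.
Step 36. [r8c8∈{2}] r8c8's peers cover all but 2. So r8c8=2.
Step 37. [r3c4∈{9}] r3c4 is down to just 9. So r3c4=9.
Step 38. [r7c5∈{7}] r7c5 has the single candidate 7. So r7c5=7.
Step 39. [r3c8∈{4}] r3c8 has the single candidate 4, so r3c8=4.
Step 40. [r7c6∈{3}] r7c6 has the single candidate 3, so r7c6=3.
Step 41. [r1c1∈{2}] nothing but 2 survives at r1c1, so r1c1=2.
Step 42. [r3c9∈{1}] only 1 remains possible at r3c9. So r3c9=1.
Step 43. [r3c3∈{3}] r3c3's peers cover all but 3, so r3c3=3.
Step 44. [r9c7∈{5}] only 5 remains possible at r9c7, so r9c7=5.
Step 45. [r9c1∈{3}] r9c1 is down to just 3 ⇒ r9c1=3.
Step 46. [r9c4∈{4}] r9c4 has the single candidate 4, so r9c4=4.
Step 47. [r8c6∈{6}] r8c6's peers cover all but 6, so r8c6=6.
Step 48. [r6c4∈{2}] nothing but 2 survives at r6c4. So r6c4=2.
Step 49. [r5c5∈{8}] r5c5's peers cover all but 8 ⇒ r5c5=8.

Answer: 2 1 8 6 3 4 9 7 5 / 4 5 9 8 1 7 2 6 3 / 7 6 3 9 5 2 8 4 1 / 5 9 4 3 6 1 7 8 2 / 6 3 2 7 8 9 1 5 4 / 1 8 7 2 4 5 6 3 9 / 9 2 6 5 7 3 4 1 8 / 8 4 5 1 9 6 3 2 7 / 3 7 1 4 2 8 5 9 6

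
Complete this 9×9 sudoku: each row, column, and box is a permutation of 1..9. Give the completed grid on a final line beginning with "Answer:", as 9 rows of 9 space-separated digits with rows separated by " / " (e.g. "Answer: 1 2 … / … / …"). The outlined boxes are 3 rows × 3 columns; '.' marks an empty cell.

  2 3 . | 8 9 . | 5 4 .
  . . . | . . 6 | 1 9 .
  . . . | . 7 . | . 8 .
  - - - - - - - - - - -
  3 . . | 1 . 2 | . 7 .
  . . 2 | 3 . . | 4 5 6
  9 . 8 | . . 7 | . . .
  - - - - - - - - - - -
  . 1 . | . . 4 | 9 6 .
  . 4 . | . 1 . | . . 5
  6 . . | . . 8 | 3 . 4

Step 1. [r3c6∈{1,3,5}] r3c6 is the only open cell in col 6 admitting 5, so r3c6=5.
Step 2. [r8c7∈{2,7,8}] across col 7, 7 lands solely at r8c7, so r8c7=7.
Step 3. [r9c2∈{2,5,7,9}] in col 2, 2 fits only at r9c2, so r9c2=2.
Step 4. [r9c5∈{5}] only 5 remains possible at r9c5. So r9c5=5.
Step 5. [r4c3∈{4,5,6}] in box 4, 4 fits only at r4c3. So r4c3=4.
Step 6. [r2c5∈{2,3,4}] box 2 places 3 nowhere but r2c5, so r2c5=3.
Step 7. [r1c3∈{1,6,7}] across row 1, 6 lands solely at r1c3, so r1c3=6.
Step 8. [r8c8∈{2}] nothing but 2 survives at r8c8. So r8c8=2.
Step 9. [r6c9∈{1,2,3}] 1 has one home in col 9: r6c9. So r6c9=1.
Step 10. [r6c4∈{4,5,6}] 5 has one home in col 4: r6c4. So r6c4=5.
Step 11. [r7c3∈{3,5,7}] in row 7, 3 fits only at r7c3. So r7c3=3.
Step 12. [r8c3∈{9}] r8c3 has the single candidate 9 ⇒ r8c3=9.
Step 13. [r2c3∈{5,7}] col 3 places 5 nowhere but r2c3, so r2c3=5.
Step 14. [r5c2∈{7}] r5c2 is down to just 7. So r5c2=7.
Step 15. [r2c1∈{4,7,8}] across box 1, 7 lands solely at r2c1, so r2c1=7.
Step 16. [r2c9∈{2}] only 2 remains possible at r2c9, so r2c9=2.
Step 17. [r7c4∈{2,7}] r7c4 is the only open cell in row 7 admitting 7. So r7c4=7.
Step 18. [r6c2∈{6}] nothing but 6 survives at r6c2 ⇒ r6c2=6.
Step 19. [r7c9∈{8}] r7c9 has the single candidate 8. So r7c9=8.
Step 20. [r3c1∈{1,4}] 4 has one home in col 1: r3c1, so r3c1=4.
Step 21. [r4c5∈{6,8}] across row 4, 6 lands solely at r4c5. So r4c5=6.
Step 22. [r3c2∈{9}] r3c2 has the single candidate 9, so r3c2=9.
Step 23. [r3c7∈{6}] only 6 remains possible at r3c7, so r3c7=6.
Step 24. [r9c3∈{7}] r9c3's peers cover all but 7 ⇒ r9c3=7.
Step 25. [r1c9∈{7}] r1c9's peers cover all but 7, so r1c9=7.
Step 26. [r2c4∈{4}] r2c4 has the single candidate 4, so r2c4=4.
Step 27. [r9c4∈{9}] nothing but 9 survives at r9c4. So r9c4=9.
Step 28. [r3c3∈{1}] r3c3 is down to just 1 ⇒ r3c3=1.
Step 29. [r3c4∈{2}] nothing but 2 survives at r3c4, so r3c4=2.
Step 30. [r5c1∈{1}] r5c1 is down to just 1 ⇒ r5c1=1.
Step 31. [r1c6∈{1}] r1c6 is down to just 1, so r1c6=1.
Step 32. [r9c8∈{1}] r9c8 is down to just 1. So r9c8=1.
Step 33. [r5c6∈{9}] r5c6 is down to just 9. So r5c6=9.
Step 34. [r7c1∈{5}] only 5 remains possible at r7c1. So r7c1=5.
Step 35. [r8c1∈{8}] nothing but 8 survives at r8c1, so r8c1=8.
Step 36. [r6c5∈{4}] r6c5 is down to just 4 ⇒ r6c5=4.
Step 37. [r4c9∈{9}] nothing but 9 survives at r4c9, so r4c9=9.
Step 38. [r6c7∈{2}] only 2 remains possible at r6c7. So r6c7=2.
Step 39. [r5c5∈{8}] only 8 remains possible at r5c5. So r5c5=8.
Step 40. [r3c9∈{3}] r3c9's peers cover all but 3. So r3c9=3.
Step 41. [r7c5∈{2}] nothing but 2 survives at r7c5 ⇒ r7c5=2.
Step 42. [r8c6∈{3}] r8c6 has the single candidate 3. So r8c6=3.
Step 43. [r2c2∈{8}] only 8 remains possible at r2c2, so r2c2=8.
Step 44. [r6c8∈{3}] only 3 remains possible at r6c8, so r6c8=3.
Step 45. [r4c2∈{5}] r4c2's peers cover all but 5, so r4c2=5.
Step 46. [r4c7∈{8}] r4c7 has the single candidate 8, so r4c7=8.
Step 47. [r8c4∈{6}] r8c4 has the single candidate 6. So r8c4=6.

Answer: 2 3 6 8 9 1 5 4 7 / 7 8 5 4 3 6 1 9 2 / 4 9 1 2 7 5 6 8 3 / 3 5 4 1 6 2 8 7 9 / 1 7 2 3 8 9 4 5 6 / 9 6 8 5 4 7 2 3 1 / 5 1 3 7 2 4 9 6 8 / 8 4 9 6 1 3 7 2 5 / 6 2 7 9 5 8 3 1 4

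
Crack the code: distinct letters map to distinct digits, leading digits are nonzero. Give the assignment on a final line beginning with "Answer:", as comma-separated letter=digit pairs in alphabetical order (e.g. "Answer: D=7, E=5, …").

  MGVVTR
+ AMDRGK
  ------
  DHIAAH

Step 1. [col 1: R + K ≡ H (mod 10)] column 1 (R + K ≡ H (mod 10), carry-in 0) doesn't pin K yet; pick K=1 and continue. So K=1.
Step 2. [col 1: R + K ≡ H (mod 10)] several values work for H in column 1 (R + K ≡ H (mod 10), carry-in 0); try H=9 ⇒ H=9.
Step 3. [col 1: R + K ≡ H (mod 10)] in column 1 we have R+K≡H with carry-in 0; given K=1, H=9 and digits 1,9 already taken and all letters distinct, that pins R to 8 ⇒ R=8.
Step 4. [col 2: T + G ≡ A (mod 10)] column 2 (T + G ≡ A (mod 10), carry-in 0) doesn't pin G yet; pick G=6 and continue ⇒ G=6.
Step 5. [col 2: T + G ≡ A (mod 10)] column 2 (T + G ≡ A (mod 10), carry-in 0) doesn't pin A yet; pick A=3 and continue. So A=3.
Step 6. [col 2: T + G ≡ A (mod 10)] column 2: given G=6, A=3, carry-in 0, and digits 1,3,6,8,9 already taken and all letters distinct, T+G≡A (mod 10) forces T=7. So T=7.
Step 7. [col 3: V + R ≡ A (mod 10)] from column 3 (R=8, A=3, carry-in 1, digits 1,3,6,7,8,9 already taken and all letters distinct): V must equal 4. So V=4.
Step 8. [col 4: V + D ≡ I (mod 10)] no forcing yet in column 4 (carry-in 1); D=5 is free and consistent — try it ⇒ D=5.
Step 9. [col 4: V + D ≡ I (mod 10)] from column 4 (V=4, D=5, carry-in 1, digits 1,3,4,5,6,7,8,9 already taken and all letters distinct): I must equal 0. So I=0.
Step 10. [col 5: G + M ≡ H (mod 10)] column 5 reads G+M+carry(1)=H with G=6, H=9; with digits 0,1,3,4,5,6,7,8,9 already taken and all letters distinct, the only value for M is 2 ⇒ M=2.

Answer: A=3, D=5, G=6, H=9, I=0, K=1, M=2, R=8, T=7, V=4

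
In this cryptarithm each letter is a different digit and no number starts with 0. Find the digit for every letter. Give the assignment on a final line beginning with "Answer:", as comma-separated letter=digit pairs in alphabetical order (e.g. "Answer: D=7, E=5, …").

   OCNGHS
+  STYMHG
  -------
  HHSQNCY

Step 1. [col 1: S + G ≡ Y (mod 10)] S=3 is one option consistent with column 1 (S + G ≡ Y (mod 10), carry-in 0) — take it, so S=3.
Step 2. [col 1: S + G ≡ Y (mod 10)] column 1 (S + G ≡ Y (mod 10), carry-in 0) doesn't pin Y yet; pick Y=7 and continue, so Y=7.
Step 3. [col 1: S + G ≡ Y (mod 10)] from column 1 (S=3, Y=7, carry-in 0, digits 3,7 already taken and all letters distinct): G must equal 4, so G=4.
Step 4. [col 2: H + H ≡ C (mod 10)] several values work for H in column 2 (H + H ≡ C (mod 10), carry-in 0); try H=1. So H=1.
Step 5. [col 2: H + H ≡ C (mod 10)] column 2: given H=1, carry-in 0, and digits 1,3,4,7 already taken and all letters distinct, H+H≡C (mod 10) forces C=2, so C=2.
Step 6. [col 3: G + M ≡ N (mod 10)] no forcing yet in column 3 (carry-in 0); M=5 is free and consistent — try it ⇒ M=5.
Step 7. [col 3: G + M ≡ N (mod 10)] from column 3 (G=4, M=5, carry-in 0, digits 1,2,3,4,5,7 already taken and all letters distinct): N must equal 9 ⇒ N=9.
Step 8. [col 4: N + Y ≡ Q (mod 10)] in column 4 we have N+Y≡Q with carry-in 0; given N=9, Y=7 and digits 1,2,3,4,5,7,9 already taken and all letters distinct, that pins Q to 6. So Q=6.
Step 9. [col 5: C + T ≡ S (mod 10)] from column 5 (C=2, S=3, carry-in 1, digits 1,2,3,4,5,6,7,9 already taken and all letters distinct): T must equal 0, so T=0.
Step 10. [col 6: O + S ≡ H (mod 10)] in column 6 we have O+S≡H with carry-in 0; given S=3, H=1 and digits 0,1,2,3,4,5,6,7,9 already taken and all letters distinct, that pins O to 8 ⇒ O=8.

Answer: C=2, G=4, H=1, M=5, N=9, O=8, Q=6, S=3, T=0, Y=7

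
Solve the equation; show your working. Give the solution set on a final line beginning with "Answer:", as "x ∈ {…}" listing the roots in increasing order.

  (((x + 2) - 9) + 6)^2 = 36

Step 1. [(((x + 2) - 9) + 6)^2 = 36] 36 ≥ 0, LHS is (·)² — take ±√ ⇒ sqrt: ((x + 2) - 9) + 6 = 6 or -6.
Step 2. [((x + 2) - 9) + 6 = 6 or -6] 6 comes off first (subtract 6), so sub: (x + 2) - 9 = 0 or -12.
Step 3. [(x + 2) - 9 = 0 or -12] -9 is outermost — add 9 both sides, so sub: x + 2 = 9 or -3.
Step 4. [x + 2 = 9 or -3] subtract 2: x sits inside (… + 2) ⇒ sub: x = 7 or -5.

Answer: x ∈ {-5, 7}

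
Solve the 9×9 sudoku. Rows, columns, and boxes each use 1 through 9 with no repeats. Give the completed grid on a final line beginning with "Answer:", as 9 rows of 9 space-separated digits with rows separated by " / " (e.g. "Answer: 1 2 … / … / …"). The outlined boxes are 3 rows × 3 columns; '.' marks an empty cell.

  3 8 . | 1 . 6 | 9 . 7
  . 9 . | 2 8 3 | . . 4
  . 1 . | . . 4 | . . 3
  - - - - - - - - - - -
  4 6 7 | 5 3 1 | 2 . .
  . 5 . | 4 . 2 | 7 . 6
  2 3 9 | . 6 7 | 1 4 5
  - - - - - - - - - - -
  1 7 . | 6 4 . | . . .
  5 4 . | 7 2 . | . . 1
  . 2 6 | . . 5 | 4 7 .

Step 1. [r5c8∈{3,8,9}] r5c8 is the only open cell in row 5 admitting 3, so r5c8=3.
Step 2. [r2c3∈{5}] nothing but 5 survives at r2c3. So r2c3=5.
Step 3. [r2c7∈{6}] r2c7's peers cover all but 6, so r2c7=6.
Step 4. [r9c1∈{8,9}] in col 1, 9 fits only at r9c1. So r9c1=9.
Step 5. [r9c9∈{8}] r9c9's peers cover all but 8, so r9c9=8.
Step 6. [r3c5∈{5,7,9}] in col 5, 7 fits only at r3c5. So r3c5=7.
Step 7. [r3c7∈{5,8}] across col 7, 8 lands solely at r3c7 ⇒ r3c7=8.
Step 8. [r3c8∈{2,5}] r3c8 is the only open cell in row 3 admitting 5. So r3c8=5.
Step 9. [r1c8∈{2}] r1c8 has the single candidate 2, so r1c8=2.
Step 10. [r7c8∈{9}] r7c8 is down to just 9, so r7c8=9.
Step 11. [r7c6∈{8}] nothing but 8 survives at r7c6, so r7c6=8.
Step 12. [r8c3∈{3,8}] r8c3 is the only open cell in row 8 admitting 8. So r8c3=8.
Step 13. [r7c7∈{3,5}] 5 has one home in row 7: r7c7, so r7c7=5.
Step 14. [r2c1∈{7}] r2c1 is down to just 7 ⇒ r2c1=7.
Step 15. [r3c3∈{2}] r3c3 has the single candidate 2. So r3c3=2.
Step 16. [r7c3∈{3}] r7c3 has the single candidate 3. So r7c3=3.
Step 17. [r1c3∈{4}] r1c3 has the single candidate 4. So r1c3=4.
Step 18. [r5c5∈{9}] only 9 remains possible at r5c5 ⇒ r5c5=9.
Step 19. [r1c5∈{5}] only 5 remains possible at r1c5, so r1c5=5.
Step 20. [r8c7∈{3}] only 3 remains possible at r8c7. So r8c7=3.
Step 21. [r9c4∈{3}] only 3 remains possible at r9c4, so r9c4=3.
Step 22. [r6c4∈{8}] r6c4's peers cover all but 8 ⇒ r6c4=8.
Step 23. [r3c4∈{9}] r3c4's peers cover all but 9. So r3c4=9.
Step 24. [r8c6∈{9}] r8c6 is down to just 9, so r8c6=9.
Step 25. [r7c9∈{2}] r7c9 has the single candidate 2. So r7c9=2.
Step 26. [r4c8∈{8}] nothing but 8 survives at r4c8. So r4c8=8.
Step 27. [r2c8∈{1}] nothing but 1 survives at r2c8. So r2c8=1.
Step 28. [r5c3∈{1}] r5c3's peers cover all but 1 ⇒ r5c3=1.
Step 29. [r8c8∈{6}] r8c8's peers cover all but 6 ⇒ r8c8=6.
Step 30. [r4c9∈{9}] r4c9 is down to just 9, so r4c9=9.
Step 31. [r5c1∈{8}] r5c1 has the single candidate 8, so r5c1=8.
Step 32. [r9c5∈{1}] nothing but 1 survives at r9c5, so r9c5=1.
Step 33. [r3c1∈{6}] nothing but 6 survives at r3c1 ⇒ r3c1=6.

Answer: 3 8 4 1 5 6 9 2 7 / 7 9 5 2 8 3 6 1 4 / 6 1 2 9 7 4 8 5 3 / 4 6 7 5 3 1 2 8 9 / 8 5 1 4 9 2 7 3 6 / 2 3 9 8 6 7 1 4 5 / 1 7 3 6 4 8 5 9 2 / 5 4 8 7 2 9 3 6 1 / 9 2 6 3 1 5 4 7 8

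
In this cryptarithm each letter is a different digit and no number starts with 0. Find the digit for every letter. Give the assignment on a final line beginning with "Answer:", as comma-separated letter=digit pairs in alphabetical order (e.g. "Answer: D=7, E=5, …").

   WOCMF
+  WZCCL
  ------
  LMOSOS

Step 1. [col 1: F + L ≡ S (mod 10)] no forcing yet in column 1 (carry-in 0); S=5 is free and consistent — try it ⇒ S=5.
Step 2. [col 1: F + L ≡ S (mod 10)] no forcing yet in column 1 (carry-in 0); L=1 is free and consistent — try it, so L=1.
Step 3. [col 1: F + L ≡ S (mod 10)] in column 1 we have F+L≡S with carry-in 0; given L=1, S=5 and digits 1,5 already taken and all letters distinct, that pins F to 4 ⇒ F=4.
Step 4. [col 2: M + C ≡ O (mod 10)] M=3 is one option consistent with column 2 (M + C ≡ O (mod 10), carry-in 0) — take it, so M=3.
Step 5. [col 2: M + C ≡ O (mod 10)] no forcing yet in column 2 (carry-in 0); O=0 is free and consistent — try it, so O=0.
Step 6. [col 2: M + C ≡ O (mod 10)] column 2: given M=3, O=0, carry-in 0, and digits 0,1,3,4,5 already taken and all letters distinct, M+C≡O (mod 10) forces C=7. So C=7.
Step 7. [col 4: O + Z ≡ O (mod 10)] in column 4 we have O+Z≡O with carry-in 1; given O=0 and digits 0,1,3,4,5,7 already taken and all letters distinct, that pins Z to 9, so Z=9.
Step 8. [col 5: W + W ≡ M (mod 10)] column 5: given M=3, carry-in 1, and digits 0,1,3,4,5,7,9 already taken and all letters distinct, W+W≡M (mod 10) forces W=6. So W=6.

Answer: C=7, F=4, L=1, M=3, O=0, S=5, W=6, Z=9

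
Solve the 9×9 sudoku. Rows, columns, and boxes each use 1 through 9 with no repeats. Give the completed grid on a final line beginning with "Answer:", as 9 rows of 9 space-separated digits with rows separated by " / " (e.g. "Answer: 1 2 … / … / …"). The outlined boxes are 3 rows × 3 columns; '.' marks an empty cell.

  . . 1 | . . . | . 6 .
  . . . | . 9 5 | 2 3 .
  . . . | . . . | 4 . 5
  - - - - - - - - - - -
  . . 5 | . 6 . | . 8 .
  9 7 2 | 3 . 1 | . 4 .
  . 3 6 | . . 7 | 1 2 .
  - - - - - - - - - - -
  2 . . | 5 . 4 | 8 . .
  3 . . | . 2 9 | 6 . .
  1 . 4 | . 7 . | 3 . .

Step 1. [r6c9∈{9}] only 9 remains possible at r6c9, so r6c9=9.
Step 2. [r6c1∈{4,8}] r6c1 is the only open cell in box 4 admitting 8. So r6c1=8.
Step 3. [r3c3∈{3,7,8,9}] col 3 places 3 nowhere but r3c3 ⇒ r3c3=3.
Step 4. [r6c4∈{4}] r6c4 has the single candidate 4. So r6c4=4.
Step 5. [r1c5∈{3,4,8}] r1c5 is the only open cell in col 5 admitting 4. So r1c5=4.
Step 6. [r7c2∈{6,9}] r7c2 is the only open cell in row 7 admitting 6. So r7c2=6.
Step 7. [r7c3∈{7,9}] col 3 places 9 nowhere but r7c3, so r7c3=9.
Step 8. [r8c3∈{7,8}] box 7 places 7 nowhere but r8c3 ⇒ r8c3=7.
Step 9. [r2c3∈{8}] r2c3's peers cover all but 8 ⇒ r2c3=8.
Step 10. [r1c9∈{7,8}] r1c9 is the only open cell in col 9 admitting 8. So r1c9=8.
Step 11. [r1c7∈{7,9}] in col 7, 9 fits only at r1c7. So r1c7=9.
Step 12. [r4c6∈{2}] r4c6 is down to just 2. So r4c6=2.
Step 13. [r2c2∈{4}] r2c2's peers cover all but 4 ⇒ r2c2=4.
Step 14. [r5c5∈{5,8}] in row 5, 8 fits only at r5c5, so r5c5=8.
Step 15. [r3c5∈{1}] r3c5 is down to just 1, so r3c5=1.
Step 16. [r3c8∈{7}] nothing but 7 survives at r3c8, so r3c8=7.
Step 17. [r8c4∈{1,8}] in col 4, 1 fits only at r8c4, so r8c4=1.
Step 18. [r3c1∈{6}] r3c1's peers cover all but 6 ⇒ r3c1=6.
Step 19. [r8c2∈{5,8}] in row 8, 8 fits only at r8c2. So r8c2=8.
Step 20. [r2c4∈{6,7}] r2c4 is the only open cell in row 2 admitting 6, so r2c4=6.
Step 21. [r3c6∈{8}] r3c6 is down to just 8, so r3c6=8.
Step 22. [r9c2∈{5}] r9c2 has the single candidate 5 ⇒ r9c2=5.
Step 23. [r1c2∈{2}] r1c2 is down to just 2, so r1c2=2.
Step 24. [r7c9∈{1,7}] 7 has one home in row 7: r7c9. So r7c9=7.
Step 25. [r2c1∈{7}] r2c1's peers cover all but 7, so r2c1=7.
Step 26. [r9c6∈{6}] r9c6's peers cover all but 6, so r9c6=6.
Step 27. [r4c4∈{9}] only 9 remains possible at r4c4. So r4c4=9.
Step 28. [r4c7∈{7}] r4c7 has the single candidate 7 ⇒ r4c7=7.
Step 29. [r3c4∈{2}] r3c4's peers cover all but 2. So r3c4=2.
Step 30. [r2c9∈{1}] only 1 remains possible at r2c9 ⇒ r2c9=1.
Step 31. [r9c9∈{2}] r9c9's peers cover all but 2. So r9c9=2.
Step 32. [r5c7∈{5}] r5c7 is down to just 5. So r5c7=5.
Step 33. [r7c8∈{1}] r7c8 is down to just 1 ⇒ r7c8=1.
Step 34. [r4c2∈{1}] r4c2 has the single candidate 1. So r4c2=1.
Step 35. [r1c6∈{3}] r1c6 is down to just 3, so r1c6=3.
Step 36. [r8c8∈{5}] nothing but 5 survives at r8c8 ⇒ r8c8=5.
Step 37. [r9c8∈{9}] r9c8 is down to just 9, so r9c8=9.
Step 38. [r4c9∈{3}] r4c9 has the single candidate 3 ⇒ r4c9=3.
Step 39. [r3c2∈{9}] r3c2's peers cover all but 9, so r3c2=9.
Step 40. [r4c1∈{4}] r4c1 has the single candidate 4 ⇒ r4c1=4.
Step 41. [r1c1∈{5}] nothing but 5 survives at r1c1 ⇒ r1c1=5.
Step 42. [r7c5∈{3}] only 3 remains possible at r7c5 ⇒ r7c5=3.
Step 43. [r9c4∈{8}] nothing but 8 survives at r9c4. So r9c4=8.
Step 44. [r6c5∈{5}] r6c5 has the single candidate 5 ⇒ r6c5=5.
Step 45. [r8c9∈{4}] nothing but 4 survives at r8c9. So r8c9=4.
Step 46. [r5c9∈{6}] only 6 remains possible at r5c9 ⇒ r5c9=6.
Step 47. [r1c4∈{7}] nothing but 7 survives at r1c4. So r1c4=7.

Answer: 5 2 1 7 4 3 9 6 8 / 7 4 8 6 9 5 2 3 1 / 6 9 3 2 1 8 4 7 5 / 4 1 5 9 6 2 7 8 3 / 9 7 2 3 8 1 5 4 6 / 8 3 6 4 5 7 1 2 9 / 2 6 9 5 3 4 8 1 7 / 3 8 7 1 2 9 6 5 4 / 1 5 4 8 7 6 3 9 2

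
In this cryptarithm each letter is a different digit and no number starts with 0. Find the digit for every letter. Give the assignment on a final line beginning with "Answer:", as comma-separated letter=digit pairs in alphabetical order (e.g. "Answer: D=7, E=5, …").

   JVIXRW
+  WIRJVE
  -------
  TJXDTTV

Step 1. [col 1: W + E ≡ V (mod 10)] several values work for W in column 1 (W + E ≡ V (mod 10), carry-in 0); try W=9 ⇒ W=9.
Step 2. [col 1: W + E ≡ V (mod 10)] several values work for E in column 1 (W + E ≡ V (mod 10), carry-in 0); try E=7 ⇒ E=7.
Step 3. [col 1: W + E ≡ V (mod 10)] from column 1 (W=9, E=7, carry-in 0, digits 7,9 already taken and all letters distinct): V must equal 6. So V=6.
Step 4. [col 2: R + V ≡ T (mod 10)] several values work for R in column 2 (R + V ≡ T (mod 10), carry-in 1); try R=4. So R=4.
Step 5. [col 2: R + V ≡ T (mod 10)] in column 2 we have R+V≡T with carry-in 1; given R=4, V=6 and digits 4,6,7,9 already taken and all letters distinct, that pins T to 1. So T=1.
Step 6. [col 3: X + J ≡ T (mod 10)] several values work for X in column 3 (X + J ≡ T (mod 10), carry-in 1); try X=2, so X=2.
Step 7. [col 3: X + J ≡ T (mod 10)] column 3 reads X+J+carry(1)=T with X=2, T=1; with digits 1,2,4,6,7,9 already taken and all letters distinct, the only value for J is 8 ⇒ J=8.
Step 8. [col 4: I + R ≡ D (mod 10)] D=0 is one option consistent with column 4 (I + R ≡ D (mod 10), carry-in 1) — take it ⇒ D=0.
Step 9. [col 4: I + R ≡ D (mod 10)] column 4: given R=4, D=0, carry-in 1, and digits 0,1,2,4,6,7,8,9 already taken and all letters distinct, I+R≡D (mod 10) forces I=5, so I=5.

Answer: D=0, E=7, I=5, J=8, R=4, T=1, V=6, W=9, X=2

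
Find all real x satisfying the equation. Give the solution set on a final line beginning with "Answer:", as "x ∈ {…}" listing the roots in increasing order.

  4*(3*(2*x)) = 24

Step 1. [4*(3*(2*x)) = 24] divide by the outer 4, so div: 3*(2*x) = 6.
Step 2. [3*(2*x) = 6] leading coefficient 3: divide by 3. So div: 2*x = 2.
Step 3. [2*x = 2] 2·(inner) — divide through by 2 ⇒ div: x = 1.

Answer: x ∈ {1}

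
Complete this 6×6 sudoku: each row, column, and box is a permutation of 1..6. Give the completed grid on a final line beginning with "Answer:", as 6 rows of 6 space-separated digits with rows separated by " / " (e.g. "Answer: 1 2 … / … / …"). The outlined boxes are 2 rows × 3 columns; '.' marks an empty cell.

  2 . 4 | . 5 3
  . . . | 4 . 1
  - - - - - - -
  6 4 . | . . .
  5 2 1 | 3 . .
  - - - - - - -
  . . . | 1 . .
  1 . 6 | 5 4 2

Step 1. [r5c5∈{3,6}] 3 has one home in col 5: r5c5. So r5c5=3.
Step 2. [r2c5∈{2,6}] 2 has one home in row 2: r2c5 ⇒ r2c5=2.
Step 3. [r2c2∈{3,5,6}] across row 2, 6 lands solely at r2c2, so r2c2=6.
Step 4. [r2c3∈{3,5}] across row 2, 5 lands solely at r2c3, so r2c3=5.
Step 5. [r4c6∈{4,6}] row 4 places 4 nowhere but r4c6, so r4c6=4.
Step 6. [r1c4∈{6}] nothing but 6 survives at r1c4 ⇒ r1c4=6.
Step 7. [r4c5∈{6}] nothing but 6 survives at r4c5 ⇒ r4c5=6.
Step 8. [r5c1∈{4}] nothing but 4 survives at r5c1, so r5c1=4.
Step 9. [r1c2∈{1}] r1c2's peers cover all but 1. So r1c2=1.
Step 10. [r2c1∈{3}] r2c1 has the single candidate 3 ⇒ r2c1=3.
Step 11. [r3c6∈{5}] r3c6 is down to just 5 ⇒ r3c6=5.
Step 12. [r6c2∈{3}] r6c2 is down to just 3 ⇒ r6c2=3.
Step 13. [r5c6∈{6}] only 6 remains possible at r5c6, so r5c6=6.
Step 14. [r5c2∈{5}] nothing but 5 survives at r5c2. So r5c2=5.
Step 15. [r5c3∈{2}] nothing but 2 survives at r5c3. So r5c3=2.
Step 16. [r3c4∈{2}] r3c4's peers cover all but 2 ⇒ r3c4=2.
Step 17. [r3c3∈{3}] r3c3 has the single candidate 3 ⇒ r3c3=3.
Step 18. [r3c5∈{1}] r3c5 is down to just 1, so r3c5=1.

Answer: 2 1 4 6 5 3 / 3 6 5 4 2 1 / 6 4 3 2 1 5 / 5 2 1 3 6 4 / 4 5 2 1 3 6 / 1 3 6 5 4 2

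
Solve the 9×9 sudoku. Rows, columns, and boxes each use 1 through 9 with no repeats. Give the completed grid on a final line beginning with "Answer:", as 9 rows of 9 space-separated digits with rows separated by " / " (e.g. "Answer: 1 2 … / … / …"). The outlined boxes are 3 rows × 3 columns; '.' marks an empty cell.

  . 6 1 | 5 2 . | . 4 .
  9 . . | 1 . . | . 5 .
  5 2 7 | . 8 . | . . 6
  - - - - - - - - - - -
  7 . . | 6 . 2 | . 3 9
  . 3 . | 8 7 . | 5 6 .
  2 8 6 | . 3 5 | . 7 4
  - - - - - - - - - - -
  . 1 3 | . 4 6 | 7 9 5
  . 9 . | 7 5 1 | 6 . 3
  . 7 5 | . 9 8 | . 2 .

Step 1. [r5c6∈{4,9}] r5c6 is the only open cell in box 5 admitting 4, so r5c6=4.
Step 2. [r6c7∈{1}] r6c7 is down to just 1, so r6c7=1.
Step 3. [r7c1∈{8}] only 8 remains possible at r7c1, so r7c1=8.
Step 4. [r2c3∈{4,8}] r2c3 is the only open cell in col 3 admitting 8 ⇒ r2c3=8.
Step 5. [r1c9∈{7,8}] col 9 places 8 nowhere but r1c9. So r1c9=8.
Step 6. [r1c6∈{3,7,9}] 7 has one home in row 1: r1c6 ⇒ r1c6=7.
Step 7. [r2c6∈{3}] r2c6's peers cover all but 3, so r2c6=3.
Step 8. [r3c6∈{9}] r3c6's peers cover all but 9, so r3c6=9.
Step 9. [r8c1∈{4}] nothing but 4 survives at r8c1. So r8c1=4.
Step 10. [r5c9∈{2}] r5c9 has the single candidate 2. So r5c9=2.
Step 11. [r1c1∈{3}] only 3 remains possible at r1c1, so r1c1=3.
Step 12. [r4c3∈{4}] only 4 remains possible at r4c3 ⇒ r4c3=4.
Step 13. [r8c3∈{2}] r8c3 is down to just 2. So r8c3=2.
Step 14. [r6c4∈{9}] r6c4 has the single candidate 9, so r6c4=9.
Step 15. [r3c8∈{1}] only 1 remains possible at r3c8 ⇒ r3c8=1.
Step 16. [r9c7∈{4}] only 4 remains possible at r9c7. So r9c7=4.
Step 17. [r2c9∈{7}] r2c9 has the single candidate 7, so r2c9=7.
Step 18. [r7c4∈{2}] nothing but 2 survives at r7c4, so r7c4=2.
Step 19. [r4c5∈{1}] r4c5's peers cover all but 1 ⇒ r4c5=1.
Step 20. [r2c5∈{6}] only 6 remains possible at r2c5, so r2c5=6.
Step 21. [r3c4∈{4}] r3c4 has the single candidate 4, so r3c4=4.
Step 22. [r9c4∈{3}] r9c4 is down to just 3 ⇒ r9c4=3.
Step 23. [r2c2∈{4}] r2c2 is down to just 4, so r2c2=4.
Step 24. [r2c7∈{2}] r2c7's peers cover all but 2 ⇒ r2c7=2.
Step 25. [r9c9∈{1}] nothing but 1 survives at r9c9. So r9c9=1.
Step 26. [r4c7∈{8}] only 8 remains possible at r4c7. So r4c7=8.
Step 27. [r8c8∈{8}] r8c8 is down to just 8, so r8c8=8.
Step 28. [r5c3∈{9}] only 9 remains possible at r5c3 ⇒ r5c3=9.
Step 29. [r3c7∈{3}] r3c7 is down to just 3, so r3c7=3.
Step 30. [r9c1∈{6}] r9c1 is down to just 6 ⇒ r9c1=6.
Step 31. [r1c7∈{9}] r1c7 has the single candidate 9 ⇒ r1c7=9.
Step 32. [r5c1∈{1}] r5c1's peers cover all but 1. So r5c1=1.
Step 33. [r4c2∈{5}] r4c2 has the single candidate 5, so r4c2=5.

Answer: 3 6 1 5 2 7 9 4 8 / 9 4 8 1 6 3 2 5 7 / 5 2 7 4 8 9 3 1 6 / 7 5 4 6 1 2 8 3 9 / 1 3 9 8 7 4 5 6 2 / 2 8 6 9 3 5 1 7 4 / 8 1 3 2 4 6 7 9 5 / 4 9 2 7 5 1 6 8 3 / 6 7 5 3 9 8 4 2 1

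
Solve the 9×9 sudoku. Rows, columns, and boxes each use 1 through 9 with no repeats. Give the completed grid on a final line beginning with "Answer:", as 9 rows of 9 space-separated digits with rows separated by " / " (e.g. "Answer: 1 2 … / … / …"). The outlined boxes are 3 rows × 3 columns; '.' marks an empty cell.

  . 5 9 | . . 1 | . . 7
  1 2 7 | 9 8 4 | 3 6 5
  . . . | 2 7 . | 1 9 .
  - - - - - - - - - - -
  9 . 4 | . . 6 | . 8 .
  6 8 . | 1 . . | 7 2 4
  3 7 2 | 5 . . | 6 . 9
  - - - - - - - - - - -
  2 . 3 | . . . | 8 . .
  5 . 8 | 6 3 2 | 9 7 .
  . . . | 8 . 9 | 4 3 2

Step 1. [r9c3∈{1,6}] col 3 places 1 nowhere but r9c3 ⇒ r9c3=1.
Step 2. [r7c5∈{1,4,5}] in col 5, 1 fits only at r7c5. So r7c5=1.
Step 3. [r3c2∈{3,4,6}] in col 2, 3 fits only at r3c2, so r3c2=3.
Step 4. [r7c2∈{4,6,9}] r7c2 is the only open cell in row 7 admitting 9. So r7c2=9.
Step 5. [r3c1∈{4,8}] in row 3, 4 fits only at r3c1 ⇒ r3c1=4.
Step 6. [r7c6∈{5,7}] col 6 places 7 nowhere but r7c6 ⇒ r7c6=7.
Step 7. [r4c9∈{1,3}] in col 9, 3 fits only at r4c9. So r4c9=3.
Step 8. [r3c3∈{6}] r3c3 has the single candidate 6. So r3c3=6.
Step 9. [r6c5∈{4}] only 4 remains possible at r6c5, so r6c5=4.
Step 10. [r1c7∈{2}] only 2 remains possible at r1c7, so r1c7=2.
Step 11. [r4c5∈{2}] r4c5's peers cover all but 2, so r4c5=2.
Step 12. [r4c4∈{7}] r4c4's peers cover all but 7, so r4c4=7.
Step 13. [r6c8∈{1}] only 1 remains possible at r6c8 ⇒ r6c8=1.
Step 14. [r9c5∈{5}] nothing but 5 survives at r9c5 ⇒ r9c5=5.
Step 15. [r4c7∈{5}] r4c7 has the single candidate 5 ⇒ r4c7=5.
Step 16. [r5c3∈{5}] nothing but 5 survives at r5c3. So r5c3=5.
Step 17. [r4c2∈{1}] nothing but 1 survives at r4c2, so r4c2=1.
Step 18. [r5c6∈{3}] r5c6 is down to just 3 ⇒ r5c6=3.
Step 19. [r8c2∈{4}] nothing but 4 survives at r8c2, so r8c2=4.
Step 20. [r7c4∈{4}] r7c4 has the single candidate 4. So r7c4=4.
Step 21. [r3c9∈{8}] only 8 remains possible at r3c9. So r3c9=8.
Step 22. [r1c1∈{8}] r1c1 has the single candidate 8. So r1c1=8.
Step 23. [r9c1∈{7}] r9c1 is down to just 7 ⇒ r9c1=7.
Step 24. [r1c4∈{3}] only 3 remains possible at r1c4, so r1c4=3.
Step 25. [r1c5∈{6}] r1c5's peers cover all but 6 ⇒ r1c5=6.
Step 26. [r8c9∈{1}] r8c9 has the single candidate 1 ⇒ r8c9=1.
Step 27. [r5c5∈{9}] only 9 remains possible at r5c5, so r5c5=9.
Step 28. [r6c6∈{8}] r6c6 is down to just 8 ⇒ r6c6=8.
Step 29. [r3c6∈{5}] r3c6 has the single candidate 5 ⇒ r3c6=5.
Step 30. [r9c2∈{6}] r9c2 is down to just 6 ⇒ r9c2=6.
Step 31. [r1c8∈{4}] nothing but 4 survives at r1c8 ⇒ r1c8=4.
Step 32. [r7c9∈{6}] r7c9's peers cover all but 6 ⇒ r7c9=6.
Step 33. [r7c8∈{5}] r7c8 is down to just 5 ⇒ r7c8=5.

Answer: 8 5 9 3 6 1 2 4 7 / 1 2 7 9 8 4 3 6 5 / 4 3 6 2 7 5 1 9 8 / 9 1 4 7 2 6 5 8 3 / 6 8 5 1 9 3 7 2 4 / 3 7 2 5 4 8 6 1 9 / 2 9 3 4 1 7 8 5 6 / 5 4 8 6 3 2 9 7 1 / 7 6 1 8 5 9 4 3 2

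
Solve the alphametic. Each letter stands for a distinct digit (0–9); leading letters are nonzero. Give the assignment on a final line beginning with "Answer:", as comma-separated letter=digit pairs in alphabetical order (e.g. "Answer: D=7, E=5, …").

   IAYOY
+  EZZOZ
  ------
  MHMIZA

Step 1. [M] M is the leading digit of a 6-digit sum of two 5-digit numbers; the final carry is exactly 1 ⇒ M=1.
Step 2. [col 1: Y + Z ≡ A (mod 10)] column 1 (Y + Z ≡ A (mod 10), carry-in 0) doesn't pin Z yet; pick Z=7 and continue ⇒ Z=7.
Step 3. [col 1: Y + Z ≡ A (mod 10)] Y=6 is one option consistent with column 1 (Y + Z ≡ A (mod 10), carry-in 0) — take it, so Y=6.
Step 4. [col 1: Y + Z ≡ A (mod 10)] column 1 reads Y+Z+carry(0)=A with Y=6, Z=7; with digits 1,6,7 already taken and all letters distinct, the only value for A is 3, so A=3.
Step 5. [col 2: O + O ≡ Z (mod 10)] from column 2 (Z=7, carry-in 1, digits 1,3,6,7 already taken and all letters distinct): O must equal 8 ⇒ O=8.
Step 6. [col 3: Y + Z ≡ I (mod 10)] from column 3 (Y=6, Z=7, carry-in 1, digits 1,3,6,7,8 already taken and all letters distinct): I must equal 4, so I=4.
Step 7. [col 5: I + E ≡ H (mod 10)] column 5 (I + E ≡ H (mod 10), carry-in 1) doesn't pin E yet; pick E=5 and continue, so E=5.
Step 8. [col 5: I + E ≡ H (mod 10)] column 5: given I=4, E=5, carry-in 1, and digits 1,3,4,5,6,7,8 already taken and all letters distinct, I+E≡H (mod 10) forces H=0 ⇒ H=0.

Answer: A=3, E=5, H=0, I=4, M=1, O=8, Y=6, Z=7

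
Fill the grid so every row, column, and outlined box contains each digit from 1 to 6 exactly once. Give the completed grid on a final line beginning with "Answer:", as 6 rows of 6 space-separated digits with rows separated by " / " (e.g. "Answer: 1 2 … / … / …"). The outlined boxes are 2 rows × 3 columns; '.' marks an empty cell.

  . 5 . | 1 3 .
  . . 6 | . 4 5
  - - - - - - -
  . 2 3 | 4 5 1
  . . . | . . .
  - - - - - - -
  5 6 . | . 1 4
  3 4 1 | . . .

Step 1. [r2c4∈{2}] nothing but 2 survives at r2c4. So r2c4=2.
Step 2. [r4c6∈{2,3,6}] col 6 places 3 nowhere but r4c6. So r4c6=3.
Step 3. [r4c4∈{6}] r4c4's peers cover all but 6 ⇒ r4c4=6.
Step 4. [r6c6∈{2,6}] across col 6, 2 lands solely at r6c6. So r6c6=2.
Step 5. [r1c1∈{2,4}] col 1 places 2 nowhere but r1c1 ⇒ r1c1=2.
Step 6. [r2c1∈{1}] r2c1's peers cover all but 1 ⇒ r2c1=1.
Step 7. [r1c3∈{4}] only 4 remains possible at r1c3, so r1c3=4.
Step 8. [r6c5∈{6}] r6c5 has the single candidate 6. So r6c5=6.
Step 9. [r4c1∈{4}] r4c1's peers cover all but 4, so r4c1=4.
Step 10. [r5c3∈{2}] only 2 remains possible at r5c3. So r5c3=2.
Step 11. [r4c5∈{2}] only 2 remains possible at r4c5 ⇒ r4c5=2.
Step 12. [r6c4∈{5}] r6c4's peers cover all but 5 ⇒ r6c4=5.
Step 13. [r2c2∈{3}] only 3 remains possible at r2c2, so r2c2=3.
Step 14. [r4c3∈{5}] r4c3's peers cover all but 5, so r4c3=5.
Step 15. [r1c6∈{6}] r1c6's peers cover all but 6 ⇒ r1c6=6.
Step 16. [r5c4∈{3}] nothing but 3 survives at r5c4. So r5c4=3.
Step 17. [r3c1∈{6}] r3c1 has the single candidate 6, so r3c1=6.
Step 18. [r4c2∈{1}] r4c2's peers cover all but 1. So r4c2=1.

Answer: 2 5 4 1 3 6 / 1 3 6 2 4 5 / 6 2 3 4 5 1 / 4 1 5 6 2 3 / 5 6 2 3 1 4 / 3 4 1 5 6 2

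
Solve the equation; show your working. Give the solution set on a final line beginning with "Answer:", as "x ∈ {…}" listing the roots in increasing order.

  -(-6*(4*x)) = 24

Step 1. [-(-6*(4*x)) = 24] LHS negated; negate both sides. So neg: -6*(4*x) = -24.
Step 2. [-6*(4*x) = -24] -6·(inner) — divide through by -6. So div: 4*x = 4.
Step 3. [4*x = 4] divide by the outer 4 ⇒ div: x = 1.

Answer: x ∈ {1}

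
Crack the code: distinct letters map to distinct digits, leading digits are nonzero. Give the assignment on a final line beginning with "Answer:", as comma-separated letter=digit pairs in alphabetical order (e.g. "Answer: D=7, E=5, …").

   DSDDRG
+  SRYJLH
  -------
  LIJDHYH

Step 1. [col 1: G + H ≡ H (mod 10)] in column 1 we have G+H≡H with carry-in 0; given nothing yet and all letters distinct, none taken yet, that pins G to 0. So G=0.
Step 2. [L] the sum has 7 digits but both addends have 6; that extra leading digit L is the final carry, namely 1, so L=1.
Step 3. [col 1: G + H ≡ H (mod 10)] H=2 is one option consistent with column 1 (G + H ≡ H (mod 10), carry-in 0) — take it, so H=2.
Step 4. [col 2: R + L ≡ Y (mod 10)] column 2 (R + L ≡ Y (mod 10), carry-in 0) doesn't pin R yet; pick R=8 and continue ⇒ R=8.
Step 5. [col 2: R + L ≡ Y (mod 10)] in column 2 we have R+L≡Y with carry-in 0; given R=8, L=1 and digits 0,1,2,8 already taken and all letters distinct, that pins Y to 9, so Y=9.
Step 6. [col 3: D + J ≡ H (mod 10)] column 3 (D + J ≡ H (mod 10), carry-in 0) doesn't pin D yet; pick D=7 and continue ⇒ D=7.
Step 7. [col 3: D + J ≡ H (mod 10)] column 3: given D=7, H=2, carry-in 0, and digits 0,1,2,7,8,9 already taken and all letters distinct, D+J≡H (mod 10) forces J=5. So J=5.
Step 8. [col 5: S + R ≡ J (mod 10)] from column 5 (R=8, J=5, carry-in 1, digits 0,1,2,5,7,8,9 already taken and all letters distinct): S must equal 6, so S=6.
Step 9. [col 6: D + S ≡ I (mod 10)] column 6: given D=7, S=6, carry-in 1, and digits 0,1,2,5,6,7,8,9 already taken and all letters distinct, D+S≡I (mod 10) forces I=4 ⇒ I=4.

Answer: D=7, G=0, H=2, I=4, J=5, L=1, R=8, S=6, Y=9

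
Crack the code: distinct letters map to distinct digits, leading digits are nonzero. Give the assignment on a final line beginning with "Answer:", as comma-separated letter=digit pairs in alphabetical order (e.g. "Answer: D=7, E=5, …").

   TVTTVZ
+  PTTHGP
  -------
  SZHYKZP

Step 1. [col 1: Z + P ≡ P (mod 10)] from column 1 (nothing yet, carry-in 0, all letters distinct, none taken yet): Z must equal 0. So Z=0.
Step 2. [col 1: Z + P ≡ P (mod 10)] P=7 is one option consistent with column 1 (Z + P ≡ P (mod 10), carry-in 0) — take it ⇒ P=7.
Step 3. [S] adding two 6-digit numbers gives at most 6+1 digits, and here it does — S is that final carry and must be 1 ⇒ S=1.
Step 4. [col 2: V + G ≡ Z (mod 10)] several values work for V in column 2 (V + G ≡ Z (mod 10), carry-in 0); try V=2. So V=2.
Step 5. [col 2: V + G ≡ Z (mod 10)] from column 2 (V=2, Z=0, carry-in 0, digits 0,1,2,7 already taken and all letters distinct): G must equal 8, so G=8.
Step 6. [col 3: T + H ≡ K (mod 10)] column 3 reads T+H+carry(1)=K with nothing yet; with digits 0,1,2,7,8 already taken and all letters distinct, the only value for K is 9 ⇒ K=9.
Step 7. [col 3: T + H ≡ K (mod 10)] no forcing yet in column 3 (carry-in 1); T=3 is free and consistent — try it, so T=3.
Step 8. [col 3: T + H ≡ K (mod 10)] column 3: given T=3, K=9, carry-in 1, and digits 0,1,2,3,7,8,9 already taken and all letters distinct, T+H≡K (mod 10) forces H=5, so H=5.
Step 9. [col 4: T + T ≡ Y (mod 10)] column 4 reads T+T+carry(0)=Y with T=3; with digits 0,1,2,3,5,7,8,9 already taken and all letters distinct, the only value for Y is 6. So Y=6.

Answer: G=8, H=5, K=9, P=7, S=1, T=3, V=2, Y=6, Z=0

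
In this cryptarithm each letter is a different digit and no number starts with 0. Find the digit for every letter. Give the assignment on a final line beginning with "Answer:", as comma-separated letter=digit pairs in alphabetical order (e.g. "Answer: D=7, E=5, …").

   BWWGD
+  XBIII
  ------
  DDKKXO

Step 1. [col 1: D + I ≡ O (mod 10)] no forcing yet in column 1 (carry-in 0); D=1 is free and consistent — try it, so D=1.
Step 2. [col 1: D + I ≡ O (mod 10)] no forcing yet in column 1 (carry-in 0); O=4 is free and consistent — try it. So O=4.
Step 3. [col 1: D + I ≡ O (mod 10)] in column 1 we have D+I≡O with carry-in 0; given D=1, O=4 and digits 1,4 already taken and all letters distinct, that pins I to 3 ⇒ I=3.
Step 4. [col 2: G + I ≡ X (mod 10)] several values work for X in column 2 (G + I ≡ X (mod 10), carry-in 0); try X=8, so X=8.
Step 5. [col 2: G + I ≡ X (mod 10)] column 2 reads G+I+carry(0)=X with I=3, X=8; with digits 1,3,4,8 already taken and all letters distinct, the only value for G is 5, so G=5.
Step 6. [col 3: W + I ≡ K (mod 10)] several values work for K in column 3 (W + I ≡ K (mod 10), carry-in 0); try K=0. So K=0.
Step 7. [col 3: W + I ≡ K (mod 10)] from column 3 (I=3, K=0, carry-in 0, digits 0,1,3,4,5,8 already taken and all letters distinct): W must equal 7 ⇒ W=7.
Step 8. [col 4: W + B ≡ K (mod 10)] from column 4 (W=7, K=0, carry-in 1, digits 0,1,3,4,5,7,8 already taken and all letters distinct): B must equal 2 ⇒ B=2.

Answer: B=2, D=1, G=5, I=3, K=0, O=4, W=7, X=8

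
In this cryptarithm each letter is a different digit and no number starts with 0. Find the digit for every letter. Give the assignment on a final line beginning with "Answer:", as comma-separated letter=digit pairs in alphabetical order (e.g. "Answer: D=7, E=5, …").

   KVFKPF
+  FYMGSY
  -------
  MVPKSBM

Step 1. [col 1: F + Y ≡ M (mod 10)] several values work for M in column 1 (F + Y ≡ M (mod 10), carry-in 0); try M=1 ⇒ M=1.
Step 2. [col 1: F + Y ≡ M (mod 10)] column 1 (F + Y ≡ M (mod 10), carry-in 0) doesn't pin F yet; pick F=5 and continue ⇒ F=5.
Step 3. [col 1: F + Y ≡ M (mod 10)] from column 1 (F=5, M=1, carry-in 0, digits 1,5 already taken and all letters distinct): Y must equal 6 ⇒ Y=6.
Step 4. [col 2: P + S ≡ B (mod 10)] B=9 is one option consistent with column 2 (P + S ≡ B (mod 10), carry-in 1) — take it, so B=9.
Step 5. [col 2: P + S ≡ B (mod 10)] column 2 (P + S ≡ B (mod 10), carry-in 1) doesn't pin S yet; pick S=0 and continue. So S=0.
Step 6. [col 2: P + S ≡ B (mod 10)] column 2: given S=0, B=9, carry-in 1, and digits 0,1,5,6,9 already taken and all letters distinct, P+S≡B (mod 10) forces P=8. So P=8.
Step 7. [col 3: K + G ≡ S (mod 10)] column 3 (K + G ≡ S (mod 10), carry-in 0) doesn't pin K yet; pick K=7 and continue, so K=7.
Step 8. [col 3: K + G ≡ S (mod 10)] column 3 reads K+G+carry(0)=S with K=7, S=0; with digits 0,1,5,6,7,8,9 already taken and all letters distinct, the only value for G is 3, so G=3.
Step 9. [col 5: V + Y ≡ P (mod 10)] column 5 reads V+Y+carry(0)=P with Y=6, P=8; with digits 0,1,3,5,6,7,8,9 already taken and all letters distinct, the only value for V is 2. So V=2.

Answer: B=9, F=5, G=3, K=7, M=1, P=8, S=0, V=2, Y=6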